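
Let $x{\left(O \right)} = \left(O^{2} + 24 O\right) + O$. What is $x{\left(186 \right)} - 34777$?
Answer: $4469$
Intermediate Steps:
$x{\left(O \right)} = O^{2} + 25 O$
$x{\left(186 \right)} - 34777 = 186 \left(25 + 186\right) - 34777 = 186 \cdot 211 - 34777 = 39246 - 34777 = 4469$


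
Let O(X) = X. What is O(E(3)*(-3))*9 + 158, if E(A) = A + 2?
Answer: 23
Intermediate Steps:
E(A) = 2 + A
O(E(3)*(-3))*9 + 158 = ((2 + 3)*(-3))*9 + 158 = (5*(-3))*9 + 158 = -15*9 + 158 = -135 + 158 = 23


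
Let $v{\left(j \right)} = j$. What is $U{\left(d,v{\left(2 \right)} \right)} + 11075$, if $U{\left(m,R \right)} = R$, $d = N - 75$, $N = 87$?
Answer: $11077$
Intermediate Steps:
$d = 12$ ($d = 87 - 75 = 12$)
$U{\left(d,v{\left(2 \right)} \right)} + 11075 = 2 + 11075 = 11077$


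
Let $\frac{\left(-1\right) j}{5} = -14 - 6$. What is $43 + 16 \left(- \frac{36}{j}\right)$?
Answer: $\frac{931}{25} \approx 37.24$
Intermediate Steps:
$j = 100$ ($j = - 5 \left(-14 - 6\right) = \left(-5\right) \left(-20\right) = 100$)
$43 + 16 \left(- \frac{36}{j}\right) = 43 + 16 \left(- \frac{36}{100}\right) = 43 + 16 \left(\left(-36\right) \frac{1}{100}\right) = 43 + 16 \left(- \frac{9}{25}\right) = 43 - \frac{144}{25} = \frac{931}{25}$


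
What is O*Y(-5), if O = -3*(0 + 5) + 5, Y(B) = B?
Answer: 50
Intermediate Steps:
O = -10 (O = -3*5 + 5 = -15 + 5 = -10)
O*Y(-5) = -10*(-5) = 50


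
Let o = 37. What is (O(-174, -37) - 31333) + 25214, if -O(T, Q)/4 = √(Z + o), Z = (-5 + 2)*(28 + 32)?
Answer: -6119 - 4*I*√143 ≈ -6119.0 - 47.833*I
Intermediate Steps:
Z = -180 (Z = -3*60 = -180)
O(T, Q) = -4*I*√143 (O(T, Q) = -4*√(-180 + 37) = -4*I*√143)
(O(-174, -37) - 31333) + 25214 = (-4*I*√143 - 31333) + 25214 = (-31333 - 4*I*√143) + 25214 = -6119 - 4*I*√143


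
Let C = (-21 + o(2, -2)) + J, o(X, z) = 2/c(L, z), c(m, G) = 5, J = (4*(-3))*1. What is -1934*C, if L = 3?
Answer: 315242/5 ≈ 63048.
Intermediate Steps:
J = -12 (J = -12*1 = -12)
o(X, z) = ⅖ (o(X, z) = 2/5 = 2*(⅕) = ⅖)
C = -163/5 (C = (-21 + ⅖) - 12 = -103/5 - 12 = -163/5 ≈ -32.600)
-1934*C = -1934*(-163/5) = 315242/5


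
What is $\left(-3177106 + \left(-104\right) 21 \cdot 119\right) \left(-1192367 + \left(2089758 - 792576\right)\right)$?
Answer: $-360249364630$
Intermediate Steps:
$\left(-3177106 + \left(-104\right) 21 \cdot 119\right) \left(-1192367 + \left(2089758 - 792576\right)\right) = \left(-3177106 - 259896\right) \left(-1192367 + 1297182\right) = \left(-3177106 - 259896\right) 104815 = \left(-3437002\right) 104815 = -360249364630$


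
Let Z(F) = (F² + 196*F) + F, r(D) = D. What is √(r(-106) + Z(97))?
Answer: 2*√7103 ≈ 168.56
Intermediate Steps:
Z(F) = F² + 197*F
√(r(-106) + Z(97)) = √(-106 + 97*(197 + 97)) = √(-106 + 97*294) = √(-106 + 28518) = √28412 = 2*√7103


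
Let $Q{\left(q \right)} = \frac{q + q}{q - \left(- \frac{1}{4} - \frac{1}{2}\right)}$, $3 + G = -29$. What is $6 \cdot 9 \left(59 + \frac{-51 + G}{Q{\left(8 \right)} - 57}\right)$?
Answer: $\frac{6309036}{1931} \approx 3267.2$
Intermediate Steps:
$G = -32$ ($G = -3 - 29 = -32$)
$Q{\left(q \right)} = \frac{2 q}{\frac{3}{4} + q}$ ($Q{\left(q \right)} = \frac{2 q}{q - - \frac{3}{4}} = \frac{2 q}{q + \left(\frac{1}{2} + \frac{1}{4}\right)} = \frac{2 q}{q + \frac{3}{4}} = \frac{2 q}{\frac{3}{4} + q}$)
$6 \cdot 9 \left(59 + \frac{-51 + G}{Q{\left(8 \right)} - 57}\right) = 6 \cdot 9 \left(59 + \frac{-51 - 32}{8 \cdot 8 \frac{1}{3 + 4 \cdot 8} - 57}\right) = 54 \left(59 - \frac{83}{8 \cdot 8 \frac{1}{3 + 32} - 57}\right) = 54 \left(59 - \frac{83}{8 \cdot 8 \cdot \frac{1}{35} - 57}\right) = 54 \left(59 - \frac{83}{\frac{64}{35} - 57}\right) = 54 \left(59 - \frac{83}{- \frac{1931}{35}}\right) = 54 \left(59 - - \frac{2905}{1931}\right) = 54 \left(59 + \frac{2905}{1931}\right) = 54 \cdot \frac{116834}{1931} = \frac{6309036}{1931}$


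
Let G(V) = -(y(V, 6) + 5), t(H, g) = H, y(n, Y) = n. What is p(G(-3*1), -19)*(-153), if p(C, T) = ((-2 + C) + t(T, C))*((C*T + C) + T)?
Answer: 59823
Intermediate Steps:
G(V) = -5 - V (G(V) = -(V + 5) = -(5 + V) = -5 - V)
p(C, T) = (-2 + C + T)*(C + T + C*T) (p(C, T) = ((-2 + C) + T)*((C*T + C) + T) = (-2 + C + T)*((C + C*T) + T) = (-2 + C + T)*(C + T + C*T))
p(G(-3*1), -19)*(-153) = ((-5 - (-3))² + (-19)² - 2*(-5 - (-3)) - 2*(-19) + (-5 - (-3))*(-19)² - 19*(-5 - (-3))²)*(-153) = ((-5 - 1*(-3))² + 361 - 2*(-5 - 1*(-3)) + 38 + (-5 - 1*(-3))*361 - 19*(-5 - 1*(-3))²)*(-153) = ((-5 + 3)² + 361 - 2*(-5 + 3) + 38 + (-5 + 3)*361 - 19*(-5 + 3)²)*(-153) = ((-2)² + 361 - 2*(-2) + 38 - 2*361 - 19*(-2)²)*(-153) = (4 + 361 + 4 + 38 - 722 - 19*4)*(-153) = (4 + 361 + 4 + 38 - 722 - 76)*(-153) = -391*(-153) = 59823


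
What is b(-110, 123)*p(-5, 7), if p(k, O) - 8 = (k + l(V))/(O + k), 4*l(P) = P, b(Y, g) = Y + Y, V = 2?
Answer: -1265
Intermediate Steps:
b(Y, g) = 2*Y
l(P) = P/4
p(k, O) = 8 + (½ + k)/(O + k) (p(k, O) = 8 + (k + (¼)*2)/(O + k) = 8 + (k + ½)/(O + k) = 8 + (½ + k)/(O + k))
b(-110, 123)*p(-5, 7) = (2*(-110))*((½ + 8*7 + 9*(-5))/(7 - 5)) = -220*(½ + 56 - 45)/2 = -110*23/2 = -220*23/4 = -1265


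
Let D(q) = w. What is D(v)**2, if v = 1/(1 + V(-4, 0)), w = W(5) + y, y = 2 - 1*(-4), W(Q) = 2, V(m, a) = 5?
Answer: 64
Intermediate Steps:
y = 6 (y = 2 + 4 = 6)
w = 8 (w = 2 + 6 = 8)
v = 1/6 (v = 1/(1 + 5) = 1/6 ≈ 0.16667)
D(q) = 8
D(v)**2 = 8**2 = 64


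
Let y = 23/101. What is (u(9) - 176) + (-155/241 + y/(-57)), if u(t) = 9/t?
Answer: -243699353/1387437 ≈ -175.65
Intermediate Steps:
y = 23/101 (y = 23*(1/101) = 23/101 ≈ 0.22772)
(u(9) - 176) + (-155/241 + y/(-57)) = (9/9 - 176) + (-155/241 + (23/101)/(-57)) = (9*(⅑) - 176) + (-155*1/241 + (23/101)*(-1/57)) = (1 - 176) + (-155/241 - 23/5757) = -175 - 897878/1387437 = -243699353/1387437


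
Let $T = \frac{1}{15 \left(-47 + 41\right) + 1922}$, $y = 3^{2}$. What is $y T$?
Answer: $\frac{9}{1832} \approx 0.0049127$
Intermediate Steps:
$y = 9$
$T = \frac{1}{1832}$ ($T = \frac{1}{15 \left(-6\right) + 1922} = \frac{1}{-90 + 1922} = \frac{1}{1832} \approx 0.00054585$)
$y T = 9 \cdot \frac{1}{1832} = \frac{9}{1832}$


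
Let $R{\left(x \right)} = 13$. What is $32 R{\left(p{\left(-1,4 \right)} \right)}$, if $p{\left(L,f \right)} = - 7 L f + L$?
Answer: $416$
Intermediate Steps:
$p{\left(L,f \right)} = L - 7 L f$ ($p{\left(L,f \right)} = - 7 L f + L = L - 7 L f$)
$32 R{\left(p{\left(-1,4 \right)} \right)} = 32 \cdot 13 = 416$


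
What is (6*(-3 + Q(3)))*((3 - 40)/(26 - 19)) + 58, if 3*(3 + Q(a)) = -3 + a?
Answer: 1738/7 ≈ 248.29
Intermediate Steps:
Q(a) = -4 + a/3 (Q(a) = -3 + (-3 + a)/3 = -3 + (-1 + a/3) = -4 + a/3)
(6*(-3 + Q(3)))*((3 - 40)/(26 - 19)) + 58 = (6*(-3 + (-4 + (⅓)*3)))*((3 - 40)/(26 - 19)) + 58 = (6*(-3 + (-4 + 1)))*(-37/7) + 58 = (6*(-3 - 3))*(-37*⅐) + 58 = (6*(-6))*(-37/7) + 58 = -36*(-37/7) + 58 = 1332/7 + 58 = 1738/7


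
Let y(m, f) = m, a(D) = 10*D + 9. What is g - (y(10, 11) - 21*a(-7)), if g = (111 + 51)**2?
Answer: 24953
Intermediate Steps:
a(D) = 9 + 10*D
g = 26244 (g = 162**2 = 26244)
g - (y(10, 11) - 21*a(-7)) = 26244 - (10 - 21*(9 + 10*(-7))) = 26244 - (10 - 21*(9 - 70)) = 26244 - (10 - 21*(-61)) = 26244 - (10 + 1281) = 26244 - 1*1291 = 26244 - 1291 = 24953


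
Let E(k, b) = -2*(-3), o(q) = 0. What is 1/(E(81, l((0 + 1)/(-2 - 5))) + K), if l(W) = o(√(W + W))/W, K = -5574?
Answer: -1/5568 ≈ -0.00017960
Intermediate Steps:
l(W) = 0 (l(W) = 0/W = 0)
E(k, b) = 6
1/(E(81, l((0 + 1)/(-2 - 5))) + K) = 1/(6 - 5574) = 1/(-5568) = -1/5568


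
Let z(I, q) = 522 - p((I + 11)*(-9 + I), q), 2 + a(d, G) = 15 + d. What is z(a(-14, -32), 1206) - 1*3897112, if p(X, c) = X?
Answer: -3896490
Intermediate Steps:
a(d, G) = 13 + d (a(d, G) = -2 + (15 + d) = 13 + d)
z(I, q) = 522 - (-9 + I)*(11 + I) (z(I, q) = 522 - (I + 11)*(-9 + I) = 522 - (11 + I)*(-9 + I) = 522 - (-9 + I)*(11 + I))
z(a(-14, -32), 1206) - 1*3897112 = (621 - (13 - 14)² - 2*(13 - 14)) - 1*3897112 = (621 - 1*(-1)² - 2*(-1)) - 3897112 = (621 - 1*1 + 2) - 3897112 = (621 - 1 + 2) - 3897112 = 622 - 3897112 = -3896490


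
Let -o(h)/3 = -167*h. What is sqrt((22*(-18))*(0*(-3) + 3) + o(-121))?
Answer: I*sqrt(61809) ≈ 248.61*I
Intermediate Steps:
o(h) = 501*h (o(h) = -(-501)*h = 501*h)
sqrt((22*(-18))*(0*(-3) + 3) + o(-121)) = sqrt((22*(-18))*(0*(-3) + 3) + 501*(-121)) = sqrt(-396*(0 + 3) - 60621) = sqrt(-396*3 - 60621) = sqrt(-1188 - 60621) = sqrt(-61809) = I*sqrt(61809)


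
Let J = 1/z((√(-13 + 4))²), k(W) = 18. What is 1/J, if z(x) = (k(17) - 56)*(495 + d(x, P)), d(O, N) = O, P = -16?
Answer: -18468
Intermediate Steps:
z(x) = -18810 - 38*x (z(x) = (18 - 56)*(495 + x) = -38*(495 + x) = -18810 - 38*x)
J = -1/18468 (J = 1/(-18810 - 38*(√(-13 + 4))²) = 1/(-18810 - 38*(√(-9))²) = 1/(-18810 - 38*(3*I)²) = 1/(-18810 - 38*(-9)) = 1/(-18810 + 342) = 1/(-18468) = -1/18468 ≈ -5.4148e-5)
1/J = 1/(-1/18468) = -18468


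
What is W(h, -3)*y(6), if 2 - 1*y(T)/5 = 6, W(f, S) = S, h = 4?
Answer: 60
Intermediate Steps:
y(T) = -20 (y(T) = 10 - 5*6 = 10 - 30 = -20)
W(h, -3)*y(6) = -3*(-20) = 60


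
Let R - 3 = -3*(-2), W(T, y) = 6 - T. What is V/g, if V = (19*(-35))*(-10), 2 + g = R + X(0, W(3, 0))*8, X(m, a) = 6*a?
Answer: 6650/151 ≈ 44.040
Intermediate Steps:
R = 9 (R = 3 - 3*(-2) = 3 + 6 = 9)
g = 151 (g = -2 + (9 + (6*(6 - 1*3))*8) = -2 + (9 + (6*(6 - 3))*8) = -2 + (9 + (6*3)*8) = -2 + (9 + 18*8) = -2 + (9 + 144) = -2 + 153 = 151)
V = 6650 (V = -665*(-10) = 6650)
V/g = 6650/151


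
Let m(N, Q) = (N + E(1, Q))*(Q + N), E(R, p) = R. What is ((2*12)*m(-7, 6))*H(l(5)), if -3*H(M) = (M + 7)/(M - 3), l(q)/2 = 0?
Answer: 112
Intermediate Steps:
l(q) = 0 (l(q) = 2*0 = 0)
m(N, Q) = (1 + N)*(N + Q) (m(N, Q) = (N + 1)*(Q + N) = (1 + N)*(N + Q))
H(M) = -(7 + M)/(3*(-3 + M)) (H(M) = -(M + 7)/(3*(M - 3)) = -(7 + M)/(3*(-3 + M)))
((2*12)*m(-7, 6))*H(l(5)) = ((2*12)*(-7 + 6 + (-7)**2 - 7*6))*((-7 - 1*0)/(3*(-3 + 0))) = (24*(-7 + 6 + 49 - 42))*((1/3)*(-7 + 0)/(-3)) = (24*6)*((1/3)*(-1/3)*(-7)) = 144*(7/9) = 112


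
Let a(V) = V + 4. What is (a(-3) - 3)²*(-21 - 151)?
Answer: -688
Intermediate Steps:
a(V) = 4 + V
(a(-3) - 3)²*(-21 - 151) = ((4 - 3) - 3)²*(-21 - 151) = (1 - 3)²*(-172) = (-2)²*(-172) = 4*(-172) = -688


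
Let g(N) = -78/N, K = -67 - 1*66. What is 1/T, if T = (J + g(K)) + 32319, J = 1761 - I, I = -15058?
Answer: 133/6535432 ≈ 2.0351e-5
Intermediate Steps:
K = -133 (K = -67 - 66 = -133)
J = 16819 (J = 1761 - 1*(-15058) = 1761 + 15058 = 16819)
T = 6535432/133 (T = (16819 - 78/(-133)) + 32319 = (16819 - 78*(-1/133)) + 32319 = (16819 + 78/133) + 32319 = 2237005/133 + 32319 = 6535432/133 ≈ 49139.)
1/T = 1/(6535432/133) = 133/6535432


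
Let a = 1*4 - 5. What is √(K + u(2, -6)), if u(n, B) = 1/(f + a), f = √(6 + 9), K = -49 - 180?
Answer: √(230 - 229*√15)/√(-1 + √15) ≈ 15.121*I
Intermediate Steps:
K = -229
f = √15 ≈ 3.8730
a = -1 (a = 4 - 5 = -1)
u(n, B) = 1/(-1 + √15) (u(n, B) = 1/(√15 - 1) = 1/(-1 + √15))
√(K + u(2, -6)) = √(-229 + (1/14 + √15/14)) = √(-3205/14 + √15/14)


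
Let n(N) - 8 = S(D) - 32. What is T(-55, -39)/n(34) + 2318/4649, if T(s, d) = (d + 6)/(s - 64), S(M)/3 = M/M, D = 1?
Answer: 1879755/3872617 ≈ 0.48540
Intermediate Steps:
S(M) = 3 (S(M) = 3*(M/M) = 3*1 = 3)
T(s, d) = (6 + d)/(-64 + s)
n(N) = -21 (n(N) = 8 + (3 - 32) = 8 - 29 = -21)
T(-55, -39)/n(34) + 2318/4649 = ((6 - 39)/(-64 - 55))/(-21) + 2318/4649 = (-33/(-119))*(-1/21) + 2318*(1/4649) = -1/119*(-33)*(-1/21) + 2318/4649 = (33/119)*(-1/21) + 2318/4649 = -11/833 + 2318/4649 = 1879755/3872617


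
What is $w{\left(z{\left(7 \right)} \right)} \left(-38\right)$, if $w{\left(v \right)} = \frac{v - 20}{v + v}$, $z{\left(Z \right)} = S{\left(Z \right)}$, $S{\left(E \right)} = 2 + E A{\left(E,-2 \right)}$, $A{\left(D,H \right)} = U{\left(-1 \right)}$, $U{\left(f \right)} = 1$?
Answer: $\frac{209}{9} \approx 23.222$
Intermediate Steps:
$A{\left(D,H \right)} = 1$
$S{\left(E \right)} = 2 + E$ ($S{\left(E \right)} = 2 + E 1 = 2 + E$)
$z{\left(Z \right)} = 2 + Z$
$w{\left(v \right)} = \frac{-20 + v}{2 v}$
$w{\left(z{\left(7 \right)} \right)} \left(-38\right) = \frac{-20 + \left(2 + 7\right)}{2 \left(2 + 7\right)} \left(-38\right) = \frac{-20 + 9}{2 \cdot 9} \left(-38\right) = \frac{1}{2} \cdot \frac{1}{9} \left(-11\right) \left(-38\right) = \left(- \frac{11}{18}\right) \left(-38\right) = \frac{209}{9}$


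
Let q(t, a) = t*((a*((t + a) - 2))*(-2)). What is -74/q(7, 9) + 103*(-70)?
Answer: -6359183/882 ≈ -7210.0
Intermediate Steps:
q(t, a) = -2*a*t*(-2 + a + t) (q(t, a) = t*((a*((a + t) - 2))*(-2)) = t*((a*(-2 + a + t))*(-2)) = t*(-2*a*(-2 + a + t)) = -2*a*t*(-2 + a + t))
-74/q(7, 9) + 103*(-70) = -74*1/(126*(2 - 1*9 - 1*7)) + 103*(-70) = -74*1/(126*(2 - 9 - 7)) - 7210 = -74/(2*9*7*(-14)) - 7210 = -74/(-1764) - 7210 = -74*(-1/1764) - 7210 = 37/882 - 7210 = -6359183/882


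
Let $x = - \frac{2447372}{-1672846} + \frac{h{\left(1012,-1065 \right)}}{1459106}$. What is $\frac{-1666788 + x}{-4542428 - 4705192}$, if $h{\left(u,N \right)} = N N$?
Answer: $\frac{2034195041035102453}{11286071192035045560} \approx 0.18024$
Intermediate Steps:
$h{\left(u,N \right)} = N^{2}$
$x = \frac{2734179461891}{1220429817838}$ ($x = - \frac{2447372}{-1672846} + \frac{\left(-1065\right)^{2}}{1459106} = \left(-2447372\right) \left(- \frac{1}{1672846}\right) + 1134225 \cdot \frac{1}{1459106} = \frac{1223686}{836423} + \frac{1134225}{1459106} = \frac{2734179461891}{1220429817838} \approx 2.2403$)
$\frac{-1666788 + x}{-4542428 - 4705192} = \frac{-1666788 + \frac{2734179461891}{1220429817838}}{-4542428 - 4705192} = - \frac{2034195041035102453}{1220429817838 \left(-9247620\right)} = \left(- \frac{2034195041035102453}{1220429817838}\right) \left(- \frac{1}{9247620}\right) = \frac{2034195041035102453}{11286071192035045560}$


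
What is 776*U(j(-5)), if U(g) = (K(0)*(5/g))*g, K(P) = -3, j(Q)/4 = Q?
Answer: -11640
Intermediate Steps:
j(Q) = 4*Q
U(g) = -15 (U(g) = (-15/g)*g = -15)
776*U(j(-5)) = 776*(-15) = -11640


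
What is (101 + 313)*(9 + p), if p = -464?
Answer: -188370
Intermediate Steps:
(101 + 313)*(9 + p) = (101 + 313)*(9 - 464) = 414*(-455) = -188370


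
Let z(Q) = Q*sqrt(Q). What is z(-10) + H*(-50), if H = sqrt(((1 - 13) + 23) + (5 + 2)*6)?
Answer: -50*sqrt(53) - 10*I*sqrt(10) ≈ -364.01 - 31.623*I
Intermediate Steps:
H = sqrt(53) (H = sqrt((-12 + 23) + 7*6) = sqrt(11 + 42) = sqrt(53) ≈ 7.2801)
z(Q) = Q**(3/2)
z(-10) + H*(-50) = (-10)**(3/2) + sqrt(53)*(-50) = -10*I*sqrt(10) - 50*sqrt(53) = -50*sqrt(53) - 10*I*sqrt(10)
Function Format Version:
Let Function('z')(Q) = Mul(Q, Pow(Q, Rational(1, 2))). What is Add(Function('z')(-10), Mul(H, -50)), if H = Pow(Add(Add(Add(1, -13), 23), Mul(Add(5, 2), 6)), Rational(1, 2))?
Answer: Add(Mul(-50, Pow(53, Rational(1, 2))), Mul(-10, I, Pow(10, Rational(1, 2)))) ≈ Add(-364.01, Mul(-31.623, I))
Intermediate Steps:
H = Pow(53, Rational(1, 2)) (H = Pow(Add(Add(-12, 23), Mul(7, 6)), Rational(1, 2)) = Pow(Add(11, 42), Rational(1, 2)) = Pow(53, Rational(1, 2)) ≈ 7.2801)
Function('z')(Q) = Pow(Q, Rational(3, 2))
Add(Function('z')(-10), Mul(H, -50)) = Add(Pow(-10, Rational(3, 2)), Mul(Pow(53, Rational(1, 2)), -50)) = Add(Mul(-10, I, Pow(10, Rational(1, 2))), Mul(-50, Pow(53, Rational(1, 2)))) = Add(Mul(-50, Pow(53, Rational(1, 2))), Mul(-10, I, Pow(10, Rational(1, 2))))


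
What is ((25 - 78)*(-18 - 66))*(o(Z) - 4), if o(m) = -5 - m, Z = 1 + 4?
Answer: -62328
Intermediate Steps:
Z = 5
((25 - 78)*(-18 - 66))*(o(Z) - 4) = ((25 - 78)*(-18 - 66))*((-5 - 1*5) - 4) = (-53*(-84))*((-5 - 5) - 4) = 4452*(-10 - 4) = 4452*(-14) = -62328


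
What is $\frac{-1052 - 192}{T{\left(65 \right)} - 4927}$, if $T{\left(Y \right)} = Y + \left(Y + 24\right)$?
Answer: $\frac{1244}{4773} \approx 0.26063$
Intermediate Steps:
$T{\left(Y \right)} = 24 + 2 Y$ ($T{\left(Y \right)} = Y + \left(24 + Y\right) = 24 + 2 Y$)
$\frac{-1052 - 192}{T{\left(65 \right)} - 4927} = \frac{-1052 - 192}{\left(24 + 2 \cdot 65\right) - 4927} = - \frac{1244}{\left(24 + 130\right) - 4927} = - \frac{1244}{154 - 4927} = - \frac{1244}{-4773} = \left(-1244\right) \left(- \frac{1}{4773}\right) = \frac{1244}{4773}$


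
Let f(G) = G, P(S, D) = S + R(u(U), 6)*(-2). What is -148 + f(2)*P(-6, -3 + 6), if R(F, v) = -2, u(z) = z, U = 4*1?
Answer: -152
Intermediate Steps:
U = 4
P(S, D) = 4 + S (P(S, D) = S - 2*(-2) = S + 4 = 4 + S)
-148 + f(2)*P(-6, -3 + 6) = -148 + 2*(4 - 6) = -148 + 2*(-2) = -148 - 4 = -152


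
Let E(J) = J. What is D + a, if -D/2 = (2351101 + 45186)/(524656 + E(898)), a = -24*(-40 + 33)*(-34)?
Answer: -1503378511/262777 ≈ -5721.1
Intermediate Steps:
a = -5712 (a = -24*(-7)*(-34) = 168*(-34) = -5712)
D = -2396287/262777 (D = -2*(2351101 + 45186)/(524656 + 898) = -4792574/525554 = -2*2396287/525554 = -2396287/262777 ≈ -9.1191)
D + a = -2396287/262777 - 5712 = -1503378511/262777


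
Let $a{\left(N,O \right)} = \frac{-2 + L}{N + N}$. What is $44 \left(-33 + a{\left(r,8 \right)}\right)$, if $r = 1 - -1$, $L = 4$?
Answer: $-1430$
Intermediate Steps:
$r = 2$ ($r = 1 + 1 = 2$)
$a{\left(N,O \right)} = \frac{1}{N}$ ($a{\left(N,O \right)} = \frac{-2 + 4}{N + N} = \frac{2}{2 N} = 2 \frac{1}{2 N} = \frac{1}{N}$)
$44 \left(-33 + a{\left(r,8 \right)}\right) = 44 \left(-33 + \frac{1}{2}\right) = 44 \left(- \frac{65}{2}\right) = -1430$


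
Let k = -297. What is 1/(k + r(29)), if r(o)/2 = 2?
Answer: -1/293 ≈ -0.0034130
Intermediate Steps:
r(o) = 4 (r(o) = 2*2 = 4)
1/(k + r(29)) = 1/(-297 + 4) = 1/(-293) = -1/293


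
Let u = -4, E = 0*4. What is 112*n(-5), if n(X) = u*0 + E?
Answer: 0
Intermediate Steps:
E = 0
n(X) = 0 (n(X) = -4*0 + 0 = 0 + 0 = 0)
112*n(-5) = 112*0 = 0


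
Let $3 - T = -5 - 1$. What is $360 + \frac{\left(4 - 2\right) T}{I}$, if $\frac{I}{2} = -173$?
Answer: $\frac{62271}{173} \approx 359.95$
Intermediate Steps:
$I = -346$ ($I = 2 \left(-173\right) = -346$)
$T = 9$ ($T = 3 - \left(-5 - 1\right) = 3 - -6 = 3 + 6 = 9$)
$360 + \frac{\left(4 - 2\right) T}{I} = 360 + \frac{\left(4 - 2\right) 9}{-346} = 360 + \left(4 + \left(-3 + 1\right)\right) 9 \left(- \frac{1}{346}\right) = 360 + \left(4 - 2\right) 9 \left(- \frac{1}{346}\right) = 360 + 2 \cdot 9 \left(- \frac{1}{346}\right) = 360 + 18 \left(- \frac{1}{346}\right) = 360 - \frac{9}{173} = \frac{62271}{173}$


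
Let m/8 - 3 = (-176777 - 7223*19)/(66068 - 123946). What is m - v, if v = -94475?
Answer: 2735962617/28939 ≈ 94542.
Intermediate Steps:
m = 1950592/28939 (m = 24 + 8*((-176777 - 7223*19)/(66068 - 123946)) = 24 + 8*((-176777 - 137237)/(-57878)) = 24 + 8*(-314014*(-1/57878)) = 24 + 8*(157007/28939) = 24 + 1256056/28939 = 1950592/28939 ≈ 67.404)
m - v = 1950592/28939 - 1*(-94475) = 1950592/28939 + 94475 = 2735962617/28939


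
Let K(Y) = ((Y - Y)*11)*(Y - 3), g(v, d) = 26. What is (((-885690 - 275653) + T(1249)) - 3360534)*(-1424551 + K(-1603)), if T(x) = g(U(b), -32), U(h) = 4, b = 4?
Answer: 6441607363901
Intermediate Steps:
T(x) = 26
K(Y) = 0 (K(Y) = (0*11)*(-3 + Y) = 0*(-3 + Y) = 0)
(((-885690 - 275653) + T(1249)) - 3360534)*(-1424551 + K(-1603)) = (((-885690 - 275653) + 26) - 3360534)*(-1424551 + 0) = ((-1161343 + 26) - 3360534)*(-1424551) = (-1161317 - 3360534)*(-1424551) = -4521851*(-1424551) = 6441607363901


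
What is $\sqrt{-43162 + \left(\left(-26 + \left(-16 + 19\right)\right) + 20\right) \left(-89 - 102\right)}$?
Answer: $i \sqrt{42589} \approx 206.37 i$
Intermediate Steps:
$\sqrt{-43162 + \left(\left(-26 + \left(-16 + 19\right)\right) + 20\right) \left(-89 - 102\right)} = \sqrt{-43162 + \left(\left(-26 + 3\right) + 20\right) \left(-191\right)} = \sqrt{-43162 + \left(-23 + 20\right) \left(-191\right)} = \sqrt{-43162 - -573} = \sqrt{-43162 + 573} = \sqrt{-42589} = i \sqrt{42589}$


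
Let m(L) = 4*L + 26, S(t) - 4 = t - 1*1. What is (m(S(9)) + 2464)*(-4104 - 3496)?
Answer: -19288800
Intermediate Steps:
S(t) = 3 + t (S(t) = 4 + (t - 1*1) = 4 + (t - 1) = 4 + (-1 + t) = 3 + t)
m(L) = 26 + 4*L
(m(S(9)) + 2464)*(-4104 - 3496) = ((26 + 4*(3 + 9)) + 2464)*(-4104 - 3496) = ((26 + 4*12) + 2464)*(-7600) = ((26 + 48) + 2464)*(-7600) = (74 + 2464)*(-7600) = 2538*(-7600) = -19288800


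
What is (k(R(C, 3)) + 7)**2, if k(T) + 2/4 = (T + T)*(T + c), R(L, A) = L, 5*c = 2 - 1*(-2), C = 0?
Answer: 169/4 ≈ 42.250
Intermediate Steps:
c = 4/5 (c = (2 - 1*(-2))/5 = (2 + 2)/5 = (1/5)*4 = 4/5 ≈ 0.80000)
k(T) = -1/2 + 2*T*(4/5 + T) (k(T) = -1/2 + (T + T)*(T + 4/5) = -1/2 + (2*T)*(4/5 + T) = -1/2 + 2*T*(4/5 + T))
(k(R(C, 3)) + 7)**2 = ((-1/2 + 2*0**2 + (8/5)*0) + 7)**2 = ((-1/2 + 2*0 + 0) + 7)**2 = ((-1/2 + 0 + 0) + 7)**2 = (-1/2 + 7)**2 = (13/2)**2 = 169/4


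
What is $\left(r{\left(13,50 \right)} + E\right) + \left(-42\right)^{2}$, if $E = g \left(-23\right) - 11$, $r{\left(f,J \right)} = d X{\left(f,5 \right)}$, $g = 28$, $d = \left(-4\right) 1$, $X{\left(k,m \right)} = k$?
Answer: $1057$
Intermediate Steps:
$d = -4$
$r{\left(f,J \right)} = - 4 f$
$E = -655$ ($E = 28 \left(-23\right) - 11 = -644 - 11 = -655$)
$\left(r{\left(13,50 \right)} + E\right) + \left(-42\right)^{2} = \left(\left(-4\right) 13 - 655\right) + \left(-42\right)^{2} = \left(-52 - 655\right) + 1764 = -707 + 1764 = 1057$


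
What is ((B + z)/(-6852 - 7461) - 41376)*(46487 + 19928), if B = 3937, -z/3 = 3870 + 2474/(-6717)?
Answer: -29354356491384495/10682269 ≈ -2.7480e+9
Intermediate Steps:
z = -25992316/2239 (z = -3*(3870 + 2474/(-6717)) = -3*(3870 + 2474*(-1/6717)) = -3*(3870 - 2474/6717) = -3*25992316/6717 = -25992316/2239 ≈ -11609.)
((B + z)/(-6852 - 7461) - 41376)*(46487 + 19928) = ((3937 - 25992316/2239)/(-6852 - 7461) - 41376)*(46487 + 19928) = (-17177373/2239/(-14313) - 41376)*66415 = (-17177373/2239*(-1/14313) - 41376)*66415 = (5725791/10682269 - 41376)*66415 = -441983836353/10682269*66415 = -29354356491384495/10682269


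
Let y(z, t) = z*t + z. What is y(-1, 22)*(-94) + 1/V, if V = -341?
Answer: 737241/341 ≈ 2162.0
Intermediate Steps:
y(z, t) = z + t*z (y(z, t) = t*z + z = z + t*z)
y(-1, 22)*(-94) + 1/V = -(1 + 22)*(-94) + 1/(-341) = -1*23*(-94) - 1/341 = -23*(-94) - 1/341 = 2162 - 1/341 = 737241/341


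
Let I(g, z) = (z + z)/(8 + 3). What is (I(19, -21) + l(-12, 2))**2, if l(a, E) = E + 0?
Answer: 400/121 ≈ 3.3058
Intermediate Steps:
l(a, E) = E
I(g, z) = 2*z/11 (I(g, z) = (2*z)/11 = (2*z)*(1/11) = 2*z/11)
(I(19, -21) + l(-12, 2))**2 = ((2/11)*(-21) + 2)**2 = (-42/11 + 2)**2 = (-20/11)**2 = 400/121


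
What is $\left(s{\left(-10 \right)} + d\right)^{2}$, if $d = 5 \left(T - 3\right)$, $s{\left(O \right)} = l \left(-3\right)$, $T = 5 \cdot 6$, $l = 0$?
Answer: $18225$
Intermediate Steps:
$T = 30$
$s{\left(O \right)} = 0$ ($s{\left(O \right)} = 0 \left(-3\right) = 0$)
$d = 135$ ($d = 5 \left(30 - 3\right) = 5 \cdot 27 = 135$)
$\left(s{\left(-10 \right)} + d\right)^{2} = \left(0 + 135\right)^{2} = 135^{2} = 18225$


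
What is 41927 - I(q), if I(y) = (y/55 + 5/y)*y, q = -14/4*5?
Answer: 1844323/44 ≈ 41916.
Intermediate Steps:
q = -35/2 (q = -14/4*5 = -2*7/4*5 = -7/2*5 = -35/2 ≈ -17.500)
I(y) = y*(5/y + y/55) (I(y) = (y*(1/55) + 5/y)*y = (y/55 + 5/y)*y = (5/y + y/55)*y = y*(5/y + y/55))
41927 - I(q) = 41927 - (5 + (-35/2)²/55) = 41927 - (5 + (1/55)*(1225/4)) = 41927 - (5 + 245/44) = 41927 - 1*465/44 = 41927 - 465/44 = 1844323/44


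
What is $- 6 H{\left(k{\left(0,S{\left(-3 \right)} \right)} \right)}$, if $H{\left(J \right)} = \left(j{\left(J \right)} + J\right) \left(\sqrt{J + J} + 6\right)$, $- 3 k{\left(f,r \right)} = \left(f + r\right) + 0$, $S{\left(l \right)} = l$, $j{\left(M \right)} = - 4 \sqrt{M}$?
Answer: $108 + 18 \sqrt{2} \approx 133.46$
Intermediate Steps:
$k{\left(f,r \right)} = - \frac{f}{3} - \frac{r}{3}$ ($k{\left(f,r \right)} = - \frac{\left(f + r\right) + 0}{3} = - \frac{f + r}{3} = - \frac{f}{3} - \frac{r}{3}$)
$H{\left(J \right)} = \left(6 + \sqrt{2} \sqrt{J}\right) \left(J - 4 \sqrt{J}\right)$ ($H{\left(J \right)} = \left(- 4 \sqrt{J} + J\right) \left(\sqrt{J + J} + 6\right) = \left(J - 4 \sqrt{J}\right) \left(\sqrt{2 J} + 6\right) = \left(J - 4 \sqrt{J}\right) \left(\sqrt{2} \sqrt{J} + 6\right) = \left(J - 4 \sqrt{J}\right) \left(6 + \sqrt{2} \sqrt{J}\right) = \left(6 + \sqrt{2} \sqrt{J}\right) \left(J - 4 \sqrt{J}\right)$)
$- 6 H{\left(k{\left(0,S{\left(-3 \right)} \right)} \right)} = - 6 \left(- 24 \sqrt{\left(- \frac{1}{3}\right) 0 - -1} + 6 \left(\left(- \frac{1}{3}\right) 0 - -1\right) + \sqrt{2} \left(\left(- \frac{1}{3}\right) 0 - -1\right)^{\frac{3}{2}} - 4 \left(\left(- \frac{1}{3}\right) 0 - -1\right) \sqrt{2}\right) = - 6 \left(- 24 \sqrt{0 + 1} + 6 \left(0 + 1\right) + \sqrt{2} \left(0 + 1\right)^{\frac{3}{2}} - 4 \left(0 + 1\right) \sqrt{2}\right) = - 6 \left(- 24 \sqrt{1} + 6 \cdot 1 + \sqrt{2} \cdot 1^{\frac{3}{2}} - 4 \sqrt{2}\right) = - 6 \left(\left(-24\right) 1 + 6 + \sqrt{2} \cdot 1 - 4 \sqrt{2}\right) = - 6 \left(-24 + 6 + \sqrt{2} - 4 \sqrt{2}\right) = - 6 \left(-18 - 3 \sqrt{2}\right) = 108 + 18 \sqrt{2}$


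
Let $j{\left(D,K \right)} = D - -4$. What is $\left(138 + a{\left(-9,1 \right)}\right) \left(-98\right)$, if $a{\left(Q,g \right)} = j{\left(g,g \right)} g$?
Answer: $-14014$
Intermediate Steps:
$j{\left(D,K \right)} = 4 + D$ ($j{\left(D,K \right)} = D + 4 = 4 + D$)
$a{\left(Q,g \right)} = g \left(4 + g\right)$ ($a{\left(Q,g \right)} = \left(4 + g\right) g = g \left(4 + g\right)$)
$\left(138 + a{\left(-9,1 \right)}\right) \left(-98\right) = \left(138 + 1 \left(4 + 1\right)\right) \left(-98\right) = \left(138 + 1 \cdot 5\right) \left(-98\right) = \left(138 + 5\right) \left(-98\right) = 143 \left(-98\right) = -14014$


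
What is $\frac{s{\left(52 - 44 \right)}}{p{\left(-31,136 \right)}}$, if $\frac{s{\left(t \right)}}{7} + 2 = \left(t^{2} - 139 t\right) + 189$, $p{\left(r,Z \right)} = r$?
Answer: $\frac{6027}{31} \approx 194.42$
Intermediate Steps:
$s{\left(t \right)} = 1309 - 973 t + 7 t^{2}$ ($s{\left(t \right)} = -14 + 7 \left(\left(t^{2} - 139 t\right) + 189\right) = -14 + 7 \left(189 + t^{2} - 139 t\right) = -14 + \left(1323 - 973 t + 7 t^{2}\right) = 1309 - 973 t + 7 t^{2}$)
$\frac{s{\left(52 - 44 \right)}}{p{\left(-31,136 \right)}} = \frac{1309 - 973 \left(52 - 44\right) + 7 \left(52 - 44\right)^{2}}{-31} = \left(1309 - 973 \left(52 - 44\right) + 7 \left(52 - 44\right)^{2}\right) \left(- \frac{1}{31}\right) = \left(1309 - 7784 + 7 \cdot 8^{2}\right) \left(- \frac{1}{31}\right) = \left(1309 - 7784 + 7 \cdot 64\right) \left(- \frac{1}{31}\right) = \left(1309 - 7784 + 448\right) \left(- \frac{1}{31}\right) = \left(-6027\right) \left(- \frac{1}{31}\right) = \frac{6027}{31}$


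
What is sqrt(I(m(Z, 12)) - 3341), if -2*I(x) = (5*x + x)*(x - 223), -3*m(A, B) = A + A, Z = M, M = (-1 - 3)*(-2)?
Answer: I*sqrt(62949)/3 ≈ 83.632*I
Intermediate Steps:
M = 8 (M = -4*(-2) = 8)
Z = 8
m(A, B) = -2*A/3 (m(A, B) = -(A + A)/3 = -2*A/3)
I(x) = -3*x*(-223 + x) (I(x) = -(5*x + x)*(x - 223)/2 = -6*x*(-223 + x)/2 = -3*x*(-223 + x))
sqrt(I(m(Z, 12)) - 3341) = sqrt(3*(-2/3*8)*(223 - (-2)*8/3) - 3341) = sqrt(3*(-16/3)*(223 - 1*(-16/3)) - 3341) = sqrt(3*(-16/3)*(223 + 16/3) - 3341) = sqrt(3*(-16/3)*(685/3) - 3341) = sqrt(-10960/3 - 3341) = sqrt(-20983/3) = I*sqrt(62949)/3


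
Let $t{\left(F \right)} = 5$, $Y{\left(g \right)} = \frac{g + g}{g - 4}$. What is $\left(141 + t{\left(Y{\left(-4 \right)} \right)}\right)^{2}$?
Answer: $21316$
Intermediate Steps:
$Y{\left(g \right)} = \frac{2 g}{-4 + g}$
$\left(141 + t{\left(Y{\left(-4 \right)} \right)}\right)^{2} = \left(141 + 5\right)^{2} = 146^{2} = 21316$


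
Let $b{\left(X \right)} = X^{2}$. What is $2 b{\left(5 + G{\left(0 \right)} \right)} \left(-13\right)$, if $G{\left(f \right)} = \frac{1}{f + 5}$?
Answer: $- \frac{17576}{25} \approx -703.04$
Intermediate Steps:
$G{\left(f \right)} = \frac{1}{5 + f}$
$2 b{\left(5 + G{\left(0 \right)} \right)} \left(-13\right) = 2 \left(5 + \frac{1}{5 + 0}\right)^{2} \left(-13\right) = 2 \left(5 + \frac{1}{5}\right)^{2} \left(-13\right) = 2 \left(\frac{26}{5}\right)^{2} \left(-13\right) = 2 \cdot \frac{676}{25} \left(-13\right) = \frac{1352}{25} \left(-13\right) = - \frac{17576}{25}$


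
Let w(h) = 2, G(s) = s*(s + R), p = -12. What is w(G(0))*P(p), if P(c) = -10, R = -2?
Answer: -20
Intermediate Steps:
G(s) = s*(-2 + s) (G(s) = s*(s - 2) = s*(-2 + s))
w(G(0))*P(p) = 2*(-10) = -20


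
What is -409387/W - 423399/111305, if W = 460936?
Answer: -240726661499/51304481480 ≈ -4.6921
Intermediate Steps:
-409387/W - 423399/111305 = -409387/460936 - 423399/111305 = -240726661499/51304481480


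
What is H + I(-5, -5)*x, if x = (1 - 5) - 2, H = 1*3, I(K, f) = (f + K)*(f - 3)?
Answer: -477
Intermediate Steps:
I(K, f) = (-3 + f)*(K + f) (I(K, f) = (K + f)*(-3 + f) = (-3 + f)*(K + f))
H = 3
x = -6 (x = -4 - 2 = -6)
H + I(-5, -5)*x = 3 + ((-5)**2 - 3*(-5) - 3*(-5) - 5*(-5))*(-6) = 3 + (25 + 15 + 15 + 25)*(-6) = 3 + 80*(-6) = 3 - 480 = -477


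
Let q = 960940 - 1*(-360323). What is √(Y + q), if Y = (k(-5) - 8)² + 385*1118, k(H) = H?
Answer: √1751862 ≈ 1323.6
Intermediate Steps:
q = 1321263 (q = 960940 + 360323 = 1321263)
Y = 430599 (Y = (-5 - 8)² + 385*1118 = (-13)² + 430430 = 169 + 430430 = 430599)
√(Y + q) = √(430599 + 1321263) = √1751862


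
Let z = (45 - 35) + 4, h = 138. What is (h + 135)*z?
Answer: 3822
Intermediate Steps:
z = 14 (z = 10 + 4 = 14)
(h + 135)*z = (138 + 135)*14 = 273*14 = 3822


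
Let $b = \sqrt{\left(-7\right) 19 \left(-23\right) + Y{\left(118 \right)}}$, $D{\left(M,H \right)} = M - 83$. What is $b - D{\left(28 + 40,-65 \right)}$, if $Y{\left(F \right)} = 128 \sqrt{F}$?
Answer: $15 + \sqrt{3059 + 128 \sqrt{118}} \approx 81.704$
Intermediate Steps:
$D{\left(M,H \right)} = -83 + M$
$b = \sqrt{3059 + 128 \sqrt{118}}$ ($b = \sqrt{\left(-7\right) 19 \left(-23\right) + 128 \sqrt{118}} = \sqrt{\left(-133\right) \left(-23\right) + 128 \sqrt{118}} = \sqrt{3059 + 128 \sqrt{118}} \approx 66.704$)
$b - D{\left(28 + 40,-65 \right)} = \sqrt{3059 + 128 \sqrt{118}} - \left(-83 + \left(28 + 40\right)\right) = \sqrt{3059 + 128 \sqrt{118}} - \left(-83 + 68\right) = \sqrt{3059 + 128 \sqrt{118}} - -15 = \sqrt{3059 + 128 \sqrt{118}} + 15 = 15 + \sqrt{3059 + 128 \sqrt{118}}$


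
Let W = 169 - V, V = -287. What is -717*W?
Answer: -326952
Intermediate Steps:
W = 456 (W = 169 - 1*(-287) = 169 + 287 = 456)
-717*W = -717*456 = -326952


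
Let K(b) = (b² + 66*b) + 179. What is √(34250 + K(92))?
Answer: √48965 ≈ 221.28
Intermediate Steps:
K(b) = 179 + b² + 66*b
√(34250 + K(92)) = √(34250 + (179 + 92² + 66*92)) = √(34250 + (179 + 8464 + 6072)) = √(34250 + 14715) = √48965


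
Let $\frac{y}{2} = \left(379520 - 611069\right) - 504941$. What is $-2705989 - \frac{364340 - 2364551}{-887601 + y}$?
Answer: $- \frac{6387708219820}{2360581} \approx -2.706 \cdot 10^{6}$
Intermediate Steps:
$y = -1472980$ ($y = 2 \left(\left(379520 - 611069\right) - 504941\right) = 2 \left(-231549 - 504941\right) = 2 \left(-736490\right) = -1472980$)
$-2705989 - \frac{364340 - 2364551}{-887601 + y} = -2705989 - \frac{364340 - 2364551}{-887601 - 1472980} = -2705989 - - \frac{2000211}{-2360581} = -2705989 - \left(-2000211\right) \left(- \frac{1}{2360581}\right) = -2705989 - \frac{2000211}{2360581} = - \frac{6387708219820}{2360581}$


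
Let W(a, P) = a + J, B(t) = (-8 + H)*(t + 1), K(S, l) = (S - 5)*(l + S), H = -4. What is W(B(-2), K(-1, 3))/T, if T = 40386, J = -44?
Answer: -16/20193 ≈ -0.00079235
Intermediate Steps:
K(S, l) = (-5 + S)*(S + l)
B(t) = -12 - 12*t (B(t) = (-8 - 4)*(t + 1) = -12*(1 + t) = -12 - 12*t)
W(a, P) = -44 + a (W(a, P) = a - 44 = -44 + a)
W(B(-2), K(-1, 3))/T = (-44 + (-12 - 12*(-2)))/40386 = (-44 + (-12 + 24))*(1/40386) = (-44 + 12)*(1/40386) = -32*1/40386 = -16/20193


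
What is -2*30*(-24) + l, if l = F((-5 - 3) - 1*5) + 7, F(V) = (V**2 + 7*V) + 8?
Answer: 1533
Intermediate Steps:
F(V) = 8 + V**2 + 7*V
l = 93 (l = (8 + ((-5 - 3) - 1*5)**2 + 7*((-5 - 3) - 1*5)) + 7 = (8 + (-8 - 5)**2 + 7*(-8 - 5)) + 7 = (8 + (-13)**2 + 7*(-13)) + 7 = (8 + 169 - 91) + 7 = 86 + 7 = 93)
-2*30*(-24) + l = -2*30*(-24) + 93 = -60*(-24) + 93 = 1440 + 93 = 1533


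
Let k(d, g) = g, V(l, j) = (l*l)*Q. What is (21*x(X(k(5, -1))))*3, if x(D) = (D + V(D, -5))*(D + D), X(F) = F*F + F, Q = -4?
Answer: 0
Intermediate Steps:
V(l, j) = -4*l**2 (V(l, j) = (l*l)*(-4) = l**2*(-4) = -4*l**2)
X(F) = F + F**2 (X(F) = F**2 + F = F + F**2)
x(D) = 2*D*(D - 4*D**2) (x(D) = (D - 4*D**2)*(D + D) = (D - 4*D**2)*(2*D) = 2*D*(D - 4*D**2))
(21*x(X(k(5, -1))))*3 = (21*((-(1 - 1))**2*(2 - (-8)*(1 - 1))))*3 = (21*((-1*0)**2*(2 - (-8)*0)))*3 = (21*(0**2*(2 - 8*0)))*3 = (21*(0*(2 + 0)))*3 = (21*(0*2))*3 = (21*0)*3 = 0*3 = 0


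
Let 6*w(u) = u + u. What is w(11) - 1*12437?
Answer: -37300/3 ≈ -12433.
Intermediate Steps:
w(u) = u/3 (w(u) = (u + u)/6 = (2*u)/6 = u/3)
w(11) - 1*12437 = (⅓)*11 - 1*12437 = 11/3 - 12437 = -37300/3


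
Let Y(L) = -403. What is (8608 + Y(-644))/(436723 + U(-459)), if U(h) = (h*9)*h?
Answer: 8205/2332852 ≈ 0.0035172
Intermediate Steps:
U(h) = 9*h² (U(h) = (9*h)*h = 9*h²)
(8608 + Y(-644))/(436723 + U(-459)) = (8608 - 403)/(436723 + 9*(-459)²) = 8205/(436723 + 9*210681) = 8205/(436723 + 1896129) = 8205/2332852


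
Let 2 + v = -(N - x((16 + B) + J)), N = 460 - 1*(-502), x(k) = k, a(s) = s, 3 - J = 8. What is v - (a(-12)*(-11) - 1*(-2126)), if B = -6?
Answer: -3217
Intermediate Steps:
J = -5 (J = 3 - 1*8 = 3 - 8 = -5)
N = 962 (N = 460 + 502 = 962)
v = -959 (v = -2 - (962 - ((16 - 6) - 5)) = -2 - (962 - (10 - 5)) = -2 - (962 - 1*5) = -2 - (962 - 5) = -2 - 1*957 = -2 - 957 = -959)
v - (a(-12)*(-11) - 1*(-2126)) = -959 - (-12*(-11) - 1*(-2126)) = -959 - (132 + 2126) = -959 - 1*2258 = -959 - 2258 = -3217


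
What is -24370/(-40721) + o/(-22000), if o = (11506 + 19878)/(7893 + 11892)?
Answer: 1325781489017/2215578708750 ≈ 0.59839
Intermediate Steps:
o = 31384/19785 ≈ 1.5863
-24370/(-40721) + o/(-22000) = -24370/(-40721) + (31384/19785)/(-22000) = -24370*(-1/40721) + (31384/19785)*(-1/22000) = 24370/40721 - 3923/54408750 = 1325781489017/2215578708750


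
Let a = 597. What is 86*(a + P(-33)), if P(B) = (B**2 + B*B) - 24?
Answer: 236586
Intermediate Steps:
P(B) = -24 + 2*B**2 (P(B) = (B**2 + B**2) - 24 = 2*B**2 - 24 = -24 + 2*B**2)
86*(a + P(-33)) = 86*(597 + (-24 + 2*(-33)**2)) = 86*(597 + (-24 + 2*1089)) = 86*(597 + (-24 + 2178)) = 86*(597 + 2154) = 86*2751 = 236586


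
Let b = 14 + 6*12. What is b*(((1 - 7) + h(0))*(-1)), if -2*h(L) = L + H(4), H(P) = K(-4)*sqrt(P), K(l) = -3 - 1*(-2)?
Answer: 430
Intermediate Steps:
K(l) = -1 (K(l) = -3 + 2 = -1)
H(P) = -sqrt(P)
b = 86 (b = 14 + 72 = 86)
h(L) = 1 - L/2 (h(L) = -(L - sqrt(4))/2 = -(L - 1*2)/2 = -(L - 2)/2 = -(-2 + L)/2 = 1 - L/2)
b*(((1 - 7) + h(0))*(-1)) = 86*(((1 - 7) + (1 - 1/2*0))*(-1)) = 86*((-6 + (1 + 0))*(-1)) = 86*((-6 + 1)*(-1)) = 86*(-5*(-1)) = 86*5 = 430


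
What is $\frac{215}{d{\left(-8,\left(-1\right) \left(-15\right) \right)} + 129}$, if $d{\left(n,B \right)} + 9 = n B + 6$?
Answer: $\frac{215}{6} \approx 35.833$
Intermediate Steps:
$d{\left(n,B \right)} = -3 + B n$ ($d{\left(n,B \right)} = -9 + \left(n B + 6\right) = -9 + \left(B n + 6\right) = -9 + \left(6 + B n\right) = -3 + B n$)
$\frac{215}{d{\left(-8,\left(-1\right) \left(-15\right) \right)} + 129} = \frac{215}{\left(-3 + \left(-1\right) \left(-15\right) \left(-8\right)\right) + 129} = \frac{215}{\left(-3 + 15 \left(-8\right)\right) + 129} = \frac{215}{\left(-3 - 120\right) + 129} = \frac{215}{-123 + 129} = \frac{215}{6}$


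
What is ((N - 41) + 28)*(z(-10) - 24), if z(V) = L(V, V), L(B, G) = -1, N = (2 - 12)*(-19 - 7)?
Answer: -6175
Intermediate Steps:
N = 260 (N = -10*(-26) = 260)
z(V) = -1
((N - 41) + 28)*(z(-10) - 24) = ((260 - 41) + 28)*(-1 - 24) = (219 + 28)*(-25) = 247*(-25) = -6175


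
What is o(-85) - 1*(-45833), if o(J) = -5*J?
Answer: 46258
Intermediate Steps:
o(-85) - 1*(-45833) = -5*(-85) - 1*(-45833) = 425 + 45833 = 46258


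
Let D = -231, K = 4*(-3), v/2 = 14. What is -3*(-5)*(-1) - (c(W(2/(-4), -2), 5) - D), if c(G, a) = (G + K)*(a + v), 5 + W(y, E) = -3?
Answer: 414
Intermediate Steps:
v = 28 (v = 2*14 = 28)
K = -12
W(y, E) = -8 (W(y, E) = -5 - 3 = -8)
c(G, a) = (-12 + G)*(28 + a) (c(G, a) = (G - 12)*(a + 28) = (-12 + G)*(28 + a))
-3*(-5)*(-1) - (c(W(2/(-4), -2), 5) - D) = -3*(-5)*(-1) - ((-336 - 12*5 + 28*(-8) - 8*5) - 1*(-231)) = 15*(-1) - ((-336 - 60 - 224 - 40) + 231) = -15 - (-660 + 231) = -15 - 1*(-429) = -15 + 429 = 414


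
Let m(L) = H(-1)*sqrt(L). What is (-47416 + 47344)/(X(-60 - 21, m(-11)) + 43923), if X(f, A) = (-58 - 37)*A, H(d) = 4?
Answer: -287496/175528939 - 27360*I*sqrt(11)/1930818329 ≈ -0.0016379 - 4.6997e-5*I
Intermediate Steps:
m(L) = 4*sqrt(L)
X(f, A) = -95*A
(-47416 + 47344)/(X(-60 - 21, m(-11)) + 43923) = (-47416 + 47344)/(-380*sqrt(-11) + 43923) = -72/(-380*I*sqrt(11) + 43923) = -72/(43923 - 380*I*sqrt(11))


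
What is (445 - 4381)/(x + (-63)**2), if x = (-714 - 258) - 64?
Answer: -3936/2933 ≈ -1.3420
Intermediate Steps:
x = -1036 (x = -972 - 64 = -1036)
(445 - 4381)/(x + (-63)**2) = (445 - 4381)/(-1036 + (-63)**2) = -3936/(-1036 + 3969) = -3936/2933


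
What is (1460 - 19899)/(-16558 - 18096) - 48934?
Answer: -1695740397/34654 ≈ -48933.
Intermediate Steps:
(1460 - 19899)/(-16558 - 18096) - 48934 = -18439/(-34654) - 48934 = -18439*(-1/34654) - 48934 = 18439/34654 - 48934 = -1695740397/34654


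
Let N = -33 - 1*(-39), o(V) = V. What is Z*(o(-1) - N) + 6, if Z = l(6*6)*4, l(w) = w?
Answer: -1002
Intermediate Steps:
N = 6 (N = -33 + 39 = 6)
Z = 144 (Z = (6*6)*4 = 36*4 = 144)
Z*(o(-1) - N) + 6 = 144*(-1 - 1*6) + 6 = 144*(-1 - 6) + 6 = 144*(-7) + 6 = -1008 + 6 = -1002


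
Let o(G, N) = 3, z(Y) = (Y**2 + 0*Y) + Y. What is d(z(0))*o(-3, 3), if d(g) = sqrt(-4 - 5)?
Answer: 9*I ≈ 9.0*I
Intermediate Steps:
z(Y) = Y + Y**2 (z(Y) = (Y**2 + 0) + Y = Y**2 + Y = Y + Y**2)
d(g) = 3*I (d(g) = sqrt(-9) = 3*I)
d(z(0))*o(-3, 3) = (3*I)*3 = 9*I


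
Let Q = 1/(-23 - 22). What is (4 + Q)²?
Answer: 32041/2025 ≈ 15.823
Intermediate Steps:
Q = -1/45 (Q = 1/(-45) = -1/45 ≈ -0.022222)
(4 + Q)² = (4 - 1/45)² = (179/45)² = 32041/2025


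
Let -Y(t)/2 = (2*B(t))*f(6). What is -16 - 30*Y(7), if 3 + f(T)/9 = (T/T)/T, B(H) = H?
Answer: -21436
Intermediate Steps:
f(T) = -27 + 9/T (f(T) = -27 + 9*((T/T)/T) = -27 + 9*(1/T) = -27 + 9/T)
Y(t) = 102*t (Y(t) = -2*2*t*(-27 + 9/6) = -2*2*t*(-27 + 9*(⅙)) = -2*2*t*(-27 + 3/2) = -2*2*t*(-51)/2 = -(-102)*t = 102*t)
-16 - 30*Y(7) = -16 - 3060*7 = -16 - 30*714 = -16 - 21420 = -21436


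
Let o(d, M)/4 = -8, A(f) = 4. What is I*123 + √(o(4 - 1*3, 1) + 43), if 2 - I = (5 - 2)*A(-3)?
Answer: -1230 + √11 ≈ -1226.7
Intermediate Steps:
o(d, M) = -32 (o(d, M) = 4*(-8) = -32)
I = -10 (I = 2 - (5 - 2)*4 = 2 - 3*4 = 2 - 1*12 = 2 - 12 = -10)
I*123 + √(o(4 - 1*3, 1) + 43) = -10*123 + √(-32 + 43) = -1230 + √11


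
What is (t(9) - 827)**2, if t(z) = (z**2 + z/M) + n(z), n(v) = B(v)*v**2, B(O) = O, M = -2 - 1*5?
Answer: 16384/49 ≈ 334.37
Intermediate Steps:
M = -7 (M = -2 - 5 = -7)
n(v) = v**3 (n(v) = v*v**2 = v**3)
t(z) = z**2 + z**3 - z/7 (t(z) = (z**2 + z/(-7)) + z**3 = (z**2 - z/7) + z**3 = z**2 + z**3 - z/7)
(t(9) - 827)**2 = (9*(-1/7 + 9 + 9**2) - 827)**2 = (9*(-1/7 + 9 + 81) - 827)**2 = (9*(629/7) - 827)**2 = (5661/7 - 827)**2 = (-128/7)**2 = 16384/49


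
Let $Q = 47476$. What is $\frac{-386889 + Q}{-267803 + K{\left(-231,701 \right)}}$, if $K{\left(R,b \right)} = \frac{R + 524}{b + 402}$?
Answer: $\frac{374372539}{295386416} \approx 1.2674$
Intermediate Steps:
$K{\left(R,b \right)} = \frac{524 + R}{402 + b}$
$\frac{-386889 + Q}{-267803 + K{\left(-231,701 \right)}} = \frac{-386889 + 47476}{-267803 + \frac{524 - 231}{402 + 701}} = - \frac{339413}{-267803 + \frac{1}{1103} \cdot 293} = - \frac{339413}{-267803 + \frac{293}{1103}} = - \frac{339413}{- \frac{295386416}{1103}} = \left(-339413\right) \left(- \frac{1103}{295386416}\right) = \frac{374372539}{295386416}$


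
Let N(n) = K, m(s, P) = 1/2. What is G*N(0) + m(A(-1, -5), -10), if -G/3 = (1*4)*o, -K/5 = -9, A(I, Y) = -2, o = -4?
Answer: 4321/2 ≈ 2160.5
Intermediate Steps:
K = 45 (K = -5*(-9) = 45)
m(s, P) = ½
N(n) = 45
G = 48 (G = -3*1*4*(-4) = -12*(-4) = -3*(-16) = 48)
G*N(0) + m(A(-1, -5), -10) = 48*45 + ½ = 2160 + ½ = 4321/2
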